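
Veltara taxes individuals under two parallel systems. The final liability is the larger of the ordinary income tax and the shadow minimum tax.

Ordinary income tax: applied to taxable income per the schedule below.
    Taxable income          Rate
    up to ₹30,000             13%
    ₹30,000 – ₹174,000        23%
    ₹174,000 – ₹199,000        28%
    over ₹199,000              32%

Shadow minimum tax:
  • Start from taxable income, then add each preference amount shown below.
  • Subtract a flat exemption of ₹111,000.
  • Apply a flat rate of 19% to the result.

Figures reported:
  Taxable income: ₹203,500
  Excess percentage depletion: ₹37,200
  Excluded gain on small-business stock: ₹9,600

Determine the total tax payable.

Ordinary income tax:
  ₹30,000 × 13% = ₹3,900
  ₹144,000 × 23% = ₹33,120
  ₹25,000 × 28% = ₹7,000
  ₹4,500 × 32% = ₹1,440
  → ₹45,460

Shadow minimum tax:
  Adjusted income: ₹203,500 + ₹37,200 + ₹9,600 = ₹250,300
  Less exemption ₹111,000 → base ₹139,300
  ₹139,300 × 19% = ₹26,467

₹45,460 > ₹26,467, so the ordinary income tax governs.

₹45,460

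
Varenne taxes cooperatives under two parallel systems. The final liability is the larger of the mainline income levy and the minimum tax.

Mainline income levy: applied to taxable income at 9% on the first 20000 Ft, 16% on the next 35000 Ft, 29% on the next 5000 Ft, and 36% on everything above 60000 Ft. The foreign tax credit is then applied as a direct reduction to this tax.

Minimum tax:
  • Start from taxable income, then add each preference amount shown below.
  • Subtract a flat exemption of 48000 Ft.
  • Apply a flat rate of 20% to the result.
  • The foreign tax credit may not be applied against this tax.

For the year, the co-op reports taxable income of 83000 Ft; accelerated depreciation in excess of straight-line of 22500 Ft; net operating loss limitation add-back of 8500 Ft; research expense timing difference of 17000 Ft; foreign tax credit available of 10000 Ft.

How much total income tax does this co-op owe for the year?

Mainline income levy:
  20000 Ft × 9% = 1800 Ft
  35000 Ft × 16% = 5600 Ft
  5000 Ft × 29% = 1450 Ft
  23000 Ft × 36% = 8280 Ft
  → 17130 Ft
  Less foreign tax credit 10000 Ft → 7130 Ft

Minimum tax:
  Adjusted income: 83000 Ft + 22500 Ft + 8500 Ft + 17000 Ft = 131000 Ft
  Less exemption 48000 Ft → base 83000 Ft
  83000 Ft × 20% = 16600 Ft

16600 Ft > 7130 Ft, so the minimum tax is the binding amount.

16600 Ft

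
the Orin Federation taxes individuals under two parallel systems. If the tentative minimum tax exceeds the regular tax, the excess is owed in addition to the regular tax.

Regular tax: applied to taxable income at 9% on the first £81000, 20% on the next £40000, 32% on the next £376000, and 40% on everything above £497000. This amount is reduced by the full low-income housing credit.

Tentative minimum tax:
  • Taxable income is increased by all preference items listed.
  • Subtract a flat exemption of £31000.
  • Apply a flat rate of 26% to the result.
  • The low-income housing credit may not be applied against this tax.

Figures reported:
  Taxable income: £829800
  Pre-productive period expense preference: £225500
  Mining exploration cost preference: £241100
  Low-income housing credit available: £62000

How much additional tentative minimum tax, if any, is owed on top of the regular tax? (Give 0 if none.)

£122274

Tentative minimum tax:
  Adjusted income: £829800 + £225500 + £241100 = £1296400
  Less exemption £31000 → base £1265400
  £1265400 × 26% = £329004

Regular tax:
  £81000 × 9% = £7290
  £40000 × 20% = £8000
  £376000 × 32% = £120320
  £332800 × 40% = £133120
  → £268730
  Less low-income housing credit £62000 → £206730

Excess of tentative minimum tax over regular tax: £329004 − £206730 = £122274.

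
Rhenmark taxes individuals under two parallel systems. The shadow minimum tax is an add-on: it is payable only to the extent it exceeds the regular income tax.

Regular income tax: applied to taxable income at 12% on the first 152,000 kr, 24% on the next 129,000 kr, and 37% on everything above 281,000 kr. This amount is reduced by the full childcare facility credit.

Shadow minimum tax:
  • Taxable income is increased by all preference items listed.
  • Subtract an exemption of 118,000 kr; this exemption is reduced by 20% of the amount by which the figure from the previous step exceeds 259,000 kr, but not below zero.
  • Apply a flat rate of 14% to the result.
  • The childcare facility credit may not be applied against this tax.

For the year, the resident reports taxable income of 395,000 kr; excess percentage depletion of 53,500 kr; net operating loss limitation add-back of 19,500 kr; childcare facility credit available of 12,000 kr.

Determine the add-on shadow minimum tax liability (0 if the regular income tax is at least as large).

0 kr

Regular income tax:
  152,000 kr × 12% = 18,240 kr
  129,000 kr × 24% = 30,960 kr
  114,000 kr × 37% = 42,180 kr
  → 91,380 kr
  Less childcare facility credit 12,000 kr → 79,380 kr

Shadow minimum tax:
  Adjusted income: 395,000 kr + 53,500 kr + 19,500 kr = 468,000 kr
  Exemption: 118,000 kr − 20% × (468,000 kr − 259,000 kr) = 118,000 kr − 41,800 kr = 76,200 kr
  Base: 468,000 kr − 76,200 kr = 391,800 kr
  391,800 kr × 14% = 54,852 kr

54,852 kr ≤ 79,380 kr, so no add-on is due.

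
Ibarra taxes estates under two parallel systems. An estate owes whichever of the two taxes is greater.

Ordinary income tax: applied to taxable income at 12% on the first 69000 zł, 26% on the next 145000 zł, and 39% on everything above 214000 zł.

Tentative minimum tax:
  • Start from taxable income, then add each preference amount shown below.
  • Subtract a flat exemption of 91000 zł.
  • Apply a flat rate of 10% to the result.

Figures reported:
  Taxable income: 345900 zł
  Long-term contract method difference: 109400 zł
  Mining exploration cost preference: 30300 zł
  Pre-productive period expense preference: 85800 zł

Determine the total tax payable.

97421 zł

Ordinary income tax:
  69000 zł × 12% = 8280 zł
  145000 zł × 26% = 37700 zł
  131900 zł × 39% = 51441 zł
  → 97421 zł

Tentative minimum tax:
  Adjusted income: 345900 zł + 109400 zł + 30300 zł + 85800 zł = 571400 zł
  Less exemption 91000 zł → base 480400 zł
  480400 zł × 10% = 48040 zł

97421 zł > 48040 zł, so the ordinary income tax governs.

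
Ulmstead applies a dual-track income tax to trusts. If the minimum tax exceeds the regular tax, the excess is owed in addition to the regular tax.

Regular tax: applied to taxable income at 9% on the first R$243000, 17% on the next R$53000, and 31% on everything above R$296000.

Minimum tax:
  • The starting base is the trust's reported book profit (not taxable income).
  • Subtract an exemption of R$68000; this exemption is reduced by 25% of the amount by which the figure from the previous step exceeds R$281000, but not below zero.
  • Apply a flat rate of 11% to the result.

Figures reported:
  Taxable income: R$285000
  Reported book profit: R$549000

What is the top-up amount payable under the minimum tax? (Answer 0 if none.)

R$31270

Minimum tax:
  Base (reported book profit): R$549000
  Exemption: R$68000 − 25% × (R$549000 − R$281000) = R$68000 − R$67000 = R$1000
  Base: R$549000 − R$1000 = R$548000
  R$548000 × 11% = R$60280

Regular tax:
  R$243000 × 9% = R$21870
  R$42000 × 17% = R$7140
  → R$29010

Excess of minimum tax over regular tax: R$60280 − R$29010 = R$31270.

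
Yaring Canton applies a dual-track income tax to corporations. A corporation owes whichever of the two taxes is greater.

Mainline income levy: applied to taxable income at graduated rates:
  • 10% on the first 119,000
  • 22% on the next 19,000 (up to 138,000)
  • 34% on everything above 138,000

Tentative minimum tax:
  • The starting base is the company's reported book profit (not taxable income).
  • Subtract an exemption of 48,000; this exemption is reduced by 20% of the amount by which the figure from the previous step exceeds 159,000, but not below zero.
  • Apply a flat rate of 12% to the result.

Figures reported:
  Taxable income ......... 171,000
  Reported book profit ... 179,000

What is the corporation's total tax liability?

Mainline income levy:
  119,000 × 10% = 11,900
  19,000 × 22% = 4,180
  33,000 × 34% = 11,220
  → 27,300

Tentative minimum tax:
  Base (reported book profit): 179,000
  Exemption: 48,000 − 20% × (179,000 − 159,000) = 48,000 − 4,000 = 44,000
  Base: 179,000 − 44,000 = 135,000
  135,000 × 12% = 16,200

27,300 > 16,200, so the mainline income levy governs.

27,300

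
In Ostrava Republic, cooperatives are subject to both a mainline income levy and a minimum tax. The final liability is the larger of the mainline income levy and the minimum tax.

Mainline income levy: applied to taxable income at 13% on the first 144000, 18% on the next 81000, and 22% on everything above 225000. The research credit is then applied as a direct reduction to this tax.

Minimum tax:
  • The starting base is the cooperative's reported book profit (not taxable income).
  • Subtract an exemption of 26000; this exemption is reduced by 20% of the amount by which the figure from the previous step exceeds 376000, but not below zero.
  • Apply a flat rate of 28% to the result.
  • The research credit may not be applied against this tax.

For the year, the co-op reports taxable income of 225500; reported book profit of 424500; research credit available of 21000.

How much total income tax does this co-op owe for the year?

114296

Minimum tax:
  Base (reported book profit): 424500
  Exemption: 26000 − 20% × (424500 − 376000) = 26000 − 9700 = 16300
  Base: 424500 − 16300 = 408200
  408200 × 28% = 114296

Mainline income levy:
  144000 × 13% = 18720
  81000 × 18% = 14580
  500 × 22% = 110
  → 33410
  Less research credit 21000 → 12410

114296 > 12410, so the minimum tax is the binding amount.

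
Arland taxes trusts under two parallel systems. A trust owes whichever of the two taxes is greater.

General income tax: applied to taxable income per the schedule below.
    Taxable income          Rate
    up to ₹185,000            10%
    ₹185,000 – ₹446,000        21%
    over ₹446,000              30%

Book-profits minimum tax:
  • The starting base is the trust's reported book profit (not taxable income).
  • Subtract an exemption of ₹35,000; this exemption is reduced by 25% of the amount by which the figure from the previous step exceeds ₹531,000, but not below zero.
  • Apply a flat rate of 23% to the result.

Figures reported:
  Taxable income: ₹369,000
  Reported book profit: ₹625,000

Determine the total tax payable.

₹141,105

General income tax:
  ₹185,000 × 10% = ₹18,500
  ₹184,000 × 21% = ₹38,640
  → ₹57,140

Book-profits minimum tax:
  Base (reported book profit): ₹625,000
  Exemption: ₹35,000 − 25% × (₹625,000 − ₹531,000) = ₹35,000 − ₹23,500 = ₹11,500
  Base: ₹625,000 − ₹11,500 = ₹613,500
  ₹613,500 × 23% = ₹141,105

₹141,105 > ₹57,140, so the book-profits minimum tax is the binding amount.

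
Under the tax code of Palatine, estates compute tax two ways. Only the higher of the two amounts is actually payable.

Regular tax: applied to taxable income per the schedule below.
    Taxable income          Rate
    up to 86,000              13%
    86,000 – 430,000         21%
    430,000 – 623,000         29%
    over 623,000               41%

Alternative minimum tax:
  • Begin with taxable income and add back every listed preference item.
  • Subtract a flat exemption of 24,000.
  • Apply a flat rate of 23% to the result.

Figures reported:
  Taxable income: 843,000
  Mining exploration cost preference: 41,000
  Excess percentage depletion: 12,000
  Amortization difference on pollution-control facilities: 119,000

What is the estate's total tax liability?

Alternative minimum tax:
  Adjusted income: 843,000 + 41,000 + 12,000 + 119,000 = 1,015,000
  Less exemption 24,000 → base 991,000
  991,000 × 23% = 227,930

Regular tax:
  86,000 × 13% = 11,180
  344,000 × 21% = 72,240
  193,000 × 29% = 55,970
  220,000 × 41% = 90,200
  → 229,590

229,590 > 227,930, so the regular tax governs.

229,590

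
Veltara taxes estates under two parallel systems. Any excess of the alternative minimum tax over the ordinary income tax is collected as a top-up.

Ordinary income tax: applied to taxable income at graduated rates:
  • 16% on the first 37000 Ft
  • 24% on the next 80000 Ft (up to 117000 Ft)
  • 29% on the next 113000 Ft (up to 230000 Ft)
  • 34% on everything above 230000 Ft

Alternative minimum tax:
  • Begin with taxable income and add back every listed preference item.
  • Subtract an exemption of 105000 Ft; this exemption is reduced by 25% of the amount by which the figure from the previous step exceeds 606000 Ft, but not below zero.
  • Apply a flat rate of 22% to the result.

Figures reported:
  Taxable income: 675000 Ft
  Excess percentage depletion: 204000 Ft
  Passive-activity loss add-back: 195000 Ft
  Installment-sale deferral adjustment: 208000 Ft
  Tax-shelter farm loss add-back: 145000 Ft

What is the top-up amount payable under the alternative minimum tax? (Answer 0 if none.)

104750 Ft

Ordinary income tax:
  37000 Ft × 16% = 5920 Ft
  80000 Ft × 24% = 19200 Ft
  113000 Ft × 29% = 32770 Ft
  445000 Ft × 34% = 151300 Ft
  → 209190 Ft

Alternative minimum tax:
  Adjusted income: 675000 Ft + 204000 Ft + 195000 Ft + 208000 Ft + 145000 Ft = 1427000 Ft
  Exemption: 25% × (1427000 Ft − 606000 Ft) = 205250 Ft ≥ 105000 Ft, so the exemption is fully phased out
  Base: 1427000 Ft − 0 Ft = 1427000 Ft
  1427000 Ft × 22% = 313940 Ft

Excess of alternative minimum tax over ordinary income tax: 313940 Ft − 209190 Ft = 104750 Ft.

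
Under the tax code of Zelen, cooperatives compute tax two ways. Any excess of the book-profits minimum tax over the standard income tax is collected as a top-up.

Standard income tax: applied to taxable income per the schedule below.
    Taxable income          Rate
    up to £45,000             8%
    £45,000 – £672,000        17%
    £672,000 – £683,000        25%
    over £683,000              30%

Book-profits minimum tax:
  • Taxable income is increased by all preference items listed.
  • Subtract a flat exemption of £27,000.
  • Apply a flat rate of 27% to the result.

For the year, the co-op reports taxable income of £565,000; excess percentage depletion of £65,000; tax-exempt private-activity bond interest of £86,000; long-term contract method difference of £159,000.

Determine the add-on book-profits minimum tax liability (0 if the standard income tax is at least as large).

Standard income tax:
  £45,000 × 8% = £3,600
  £520,000 × 17% = £88,400
  → £92,000

Book-profits minimum tax:
  Adjusted income: £565,000 + £65,000 + £86,000 + £159,000 = £875,000
  Less exemption £27,000 → base £848,000
  £848,000 × 27% = £228,960

Excess of book-profits minimum tax over standard income tax: £228,960 − £92,000 = £136,960.

£136,960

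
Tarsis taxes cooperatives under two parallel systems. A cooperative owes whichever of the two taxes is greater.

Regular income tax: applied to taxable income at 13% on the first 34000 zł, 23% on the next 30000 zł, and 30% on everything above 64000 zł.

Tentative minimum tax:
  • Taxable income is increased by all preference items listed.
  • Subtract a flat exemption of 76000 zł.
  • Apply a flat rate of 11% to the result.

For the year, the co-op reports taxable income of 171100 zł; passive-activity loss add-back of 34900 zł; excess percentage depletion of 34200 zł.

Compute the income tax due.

43450 zł

Tentative minimum tax:
  Adjusted income: 171100 zł + 34900 zł + 34200 zł = 240200 zł
  Less exemption 76000 zł → base 164200 zł
  164200 zł × 11% = 18062 zł

Regular income tax:
  34000 zł × 13% = 4420 zł
  30000 zł × 23% = 6900 zł
  107100 zł × 30% = 32130 zł
  → 43450 zł

43450 zł > 18062 zł, so the regular income tax governs.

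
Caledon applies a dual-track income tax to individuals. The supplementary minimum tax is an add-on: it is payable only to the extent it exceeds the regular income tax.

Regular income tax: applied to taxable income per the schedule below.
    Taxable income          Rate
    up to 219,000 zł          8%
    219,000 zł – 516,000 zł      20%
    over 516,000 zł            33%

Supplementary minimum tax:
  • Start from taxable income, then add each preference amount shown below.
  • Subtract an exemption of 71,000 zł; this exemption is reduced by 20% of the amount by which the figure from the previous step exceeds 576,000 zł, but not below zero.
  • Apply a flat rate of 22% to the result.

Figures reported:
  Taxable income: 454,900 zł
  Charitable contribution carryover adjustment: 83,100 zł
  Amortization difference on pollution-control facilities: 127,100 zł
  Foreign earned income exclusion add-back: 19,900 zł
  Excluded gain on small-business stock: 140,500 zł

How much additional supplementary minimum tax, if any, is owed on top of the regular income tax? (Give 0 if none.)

Regular income tax:
  219,000 zł × 8% = 17,520 zł
  235,900 zł × 20% = 47,180 zł
  → 64,700 zł

Supplementary minimum tax:
  Adjusted income: 454,900 zł + 83,100 zł + 127,100 zł + 19,900 zł + 140,500 zł = 825,500 zł
  Exemption: 71,000 zł − 20% × (825,500 zł − 576,000 zł) = 71,000 zł − 49,900 zł = 21,100 zł
  Base: 825,500 zł − 21,100 zł = 804,400 zł
  804,400 zł × 22% = 176,968 zł

Excess of supplementary minimum tax over regular income tax: 176,968 zł − 64,700 zł = 112,268 zł.

112,268 zł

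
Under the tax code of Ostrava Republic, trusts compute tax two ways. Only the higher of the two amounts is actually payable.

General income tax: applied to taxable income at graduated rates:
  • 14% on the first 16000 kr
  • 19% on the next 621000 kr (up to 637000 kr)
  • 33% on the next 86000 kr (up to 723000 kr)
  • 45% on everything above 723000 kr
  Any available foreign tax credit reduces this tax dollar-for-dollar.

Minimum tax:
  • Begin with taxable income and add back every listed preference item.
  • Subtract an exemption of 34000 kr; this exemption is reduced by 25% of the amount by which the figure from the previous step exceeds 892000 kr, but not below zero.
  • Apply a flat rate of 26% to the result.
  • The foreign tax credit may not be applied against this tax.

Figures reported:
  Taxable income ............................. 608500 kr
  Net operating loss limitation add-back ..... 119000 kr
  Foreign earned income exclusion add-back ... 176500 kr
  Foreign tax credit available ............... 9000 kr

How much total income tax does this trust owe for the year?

General income tax:
  16000 kr × 14% = 2240 kr
  592500 kr × 19% = 112575 kr
  → 114815 kr
  Less foreign tax credit 9000 kr → 105815 kr

Minimum tax:
  Adjusted income: 608500 kr + 119000 kr + 176500 kr = 904000 kr
  Exemption: 34000 kr − 25% × (904000 kr − 892000 kr) = 34000 kr − 3000 kr = 31000 kr
  Base: 904000 kr − 31000 kr = 873000 kr
  873000 kr × 26% = 226980 kr

226980 kr > 105815 kr, so the minimum tax is the binding amount.

226980 kr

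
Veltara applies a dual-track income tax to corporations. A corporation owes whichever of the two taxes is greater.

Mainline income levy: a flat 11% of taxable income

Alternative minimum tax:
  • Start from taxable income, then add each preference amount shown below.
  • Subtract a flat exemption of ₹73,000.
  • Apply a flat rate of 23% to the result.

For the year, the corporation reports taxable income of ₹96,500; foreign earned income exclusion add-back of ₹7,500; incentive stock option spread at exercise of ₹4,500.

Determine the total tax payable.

Alternative minimum tax:
  Adjusted income: ₹96,500 + ₹7,500 + ₹4,500 = ₹108,500
  Less exemption ₹73,000 → base ₹35,500
  ₹35,500 × 23% = ₹8,165

Mainline income levy:
  ₹96,500 × 11% = ₹10,615

₹10,615 > ₹8,165, so the mainline income levy governs.

₹10,615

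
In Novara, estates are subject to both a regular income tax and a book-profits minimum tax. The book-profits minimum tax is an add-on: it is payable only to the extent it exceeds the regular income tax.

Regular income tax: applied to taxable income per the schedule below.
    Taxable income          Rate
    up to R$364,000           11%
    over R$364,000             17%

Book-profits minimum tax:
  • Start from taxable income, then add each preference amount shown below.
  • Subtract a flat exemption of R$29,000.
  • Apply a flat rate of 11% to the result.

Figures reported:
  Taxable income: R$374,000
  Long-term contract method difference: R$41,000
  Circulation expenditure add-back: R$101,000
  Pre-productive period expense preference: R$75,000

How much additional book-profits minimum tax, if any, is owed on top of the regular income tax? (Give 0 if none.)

Book-profits minimum tax:
  Adjusted income: R$374,000 + R$41,000 + R$101,000 + R$75,000 = R$591,000
  Less exemption R$29,000 → base R$562,000
  R$562,000 × 11% = R$61,820

Regular income tax:
  R$364,000 × 11% = R$40,040
  R$10,000 × 17% = R$1,700
  → R$41,740

Excess of book-profits minimum tax over regular income tax: R$61,820 − R$41,740 = R$20,080.

R$20,080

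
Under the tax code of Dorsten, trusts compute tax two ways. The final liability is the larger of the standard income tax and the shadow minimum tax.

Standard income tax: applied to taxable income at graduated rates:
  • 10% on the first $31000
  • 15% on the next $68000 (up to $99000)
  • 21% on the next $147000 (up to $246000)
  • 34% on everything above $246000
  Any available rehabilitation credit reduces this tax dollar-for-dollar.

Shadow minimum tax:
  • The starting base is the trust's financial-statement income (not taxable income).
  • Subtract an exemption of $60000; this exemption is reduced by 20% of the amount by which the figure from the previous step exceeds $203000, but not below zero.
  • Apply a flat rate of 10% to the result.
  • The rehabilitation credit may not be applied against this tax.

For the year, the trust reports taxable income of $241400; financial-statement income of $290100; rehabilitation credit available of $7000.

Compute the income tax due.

Standard income tax:
  $31000 × 10% = $3100
  $68000 × 15% = $10200
  $142400 × 21% = $29904
  → $43204
  Less rehabilitation credit $7000 → $36204

Shadow minimum tax:
  Base (financial-statement income): $290100
  Exemption: $60000 − 20% × ($290100 − $203000) = $60000 − $17420 = $42580
  Base: $290100 − $42580 = $247520
  $247520 × 10% = $24752

$36204 > $24752, so the standard income tax governs.

$36204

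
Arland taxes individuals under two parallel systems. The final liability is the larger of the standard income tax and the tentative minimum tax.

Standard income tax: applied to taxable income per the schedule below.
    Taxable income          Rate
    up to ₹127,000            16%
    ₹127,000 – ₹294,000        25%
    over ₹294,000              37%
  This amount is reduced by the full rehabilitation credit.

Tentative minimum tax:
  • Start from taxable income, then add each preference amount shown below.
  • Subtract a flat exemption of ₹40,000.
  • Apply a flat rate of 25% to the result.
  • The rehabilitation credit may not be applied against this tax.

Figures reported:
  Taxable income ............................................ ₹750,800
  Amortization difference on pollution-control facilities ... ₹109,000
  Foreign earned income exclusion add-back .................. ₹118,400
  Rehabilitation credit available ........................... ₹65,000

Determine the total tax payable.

₹234,550

Standard income tax:
  ₹127,000 × 16% = ₹20,320
  ₹167,000 × 25% = ₹41,750
  ₹456,800 × 37% = ₹169,016
  → ₹231,086
  Less rehabilitation credit ₹65,000 → ₹166,086

Tentative minimum tax:
  Adjusted income: ₹750,800 + ₹109,000 + ₹118,400 = ₹978,200
  Less exemption ₹40,000 → base ₹938,200
  ₹938,200 × 25% = ₹234,550

₹234,550 > ₹166,086, so the tentative minimum tax is the binding amount.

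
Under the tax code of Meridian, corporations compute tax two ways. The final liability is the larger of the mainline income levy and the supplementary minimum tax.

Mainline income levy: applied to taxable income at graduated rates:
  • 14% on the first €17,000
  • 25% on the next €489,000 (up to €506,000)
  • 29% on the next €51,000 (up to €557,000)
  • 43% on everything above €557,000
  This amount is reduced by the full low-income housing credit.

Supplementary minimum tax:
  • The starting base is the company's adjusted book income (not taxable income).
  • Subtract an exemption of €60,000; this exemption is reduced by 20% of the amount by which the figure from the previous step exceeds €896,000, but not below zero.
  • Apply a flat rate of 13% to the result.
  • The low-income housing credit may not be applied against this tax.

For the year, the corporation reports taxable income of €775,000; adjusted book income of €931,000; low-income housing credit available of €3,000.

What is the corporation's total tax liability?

€230,160

Mainline income levy:
  €17,000 × 14% = €2,380
  €489,000 × 25% = €122,250
  €51,000 × 29% = €14,790
  €218,000 × 43% = €93,740
  → €233,160
  Less low-income housing credit €3,000 → €230,160

Supplementary minimum tax:
  Base (adjusted book income): €931,000
  Exemption: €60,000 − 20% × (€931,000 − €896,000) = €60,000 − €7,000 = €53,000
  Base: €931,000 − €53,000 = €878,000
  €878,000 × 13% = €114,140

€230,160 > €114,140, so the mainline income levy governs.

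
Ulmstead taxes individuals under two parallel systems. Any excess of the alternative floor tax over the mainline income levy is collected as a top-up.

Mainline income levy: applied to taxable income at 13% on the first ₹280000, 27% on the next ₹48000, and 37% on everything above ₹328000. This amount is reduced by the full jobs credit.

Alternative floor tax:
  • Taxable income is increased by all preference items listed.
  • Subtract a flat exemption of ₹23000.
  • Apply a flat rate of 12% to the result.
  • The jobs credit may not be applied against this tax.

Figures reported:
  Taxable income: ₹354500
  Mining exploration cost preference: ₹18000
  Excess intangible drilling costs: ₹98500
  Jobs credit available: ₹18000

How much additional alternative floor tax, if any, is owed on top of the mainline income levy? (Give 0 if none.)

₹12595

Mainline income levy:
  ₹280000 × 13% = ₹36400
  ₹48000 × 27% = ₹12960
  ₹26500 × 37% = ₹9805
  → ₹59165
  Less jobs credit ₹18000 → ₹41165

Alternative floor tax:
  Adjusted income: ₹354500 + ₹18000 + ₹98500 = ₹471000
  Less exemption ₹23000 → base ₹448000
  ₹448000 × 12% = ₹53760

Excess of alternative floor tax over mainline income levy: ₹53760 − ₹41165 = ₹12595.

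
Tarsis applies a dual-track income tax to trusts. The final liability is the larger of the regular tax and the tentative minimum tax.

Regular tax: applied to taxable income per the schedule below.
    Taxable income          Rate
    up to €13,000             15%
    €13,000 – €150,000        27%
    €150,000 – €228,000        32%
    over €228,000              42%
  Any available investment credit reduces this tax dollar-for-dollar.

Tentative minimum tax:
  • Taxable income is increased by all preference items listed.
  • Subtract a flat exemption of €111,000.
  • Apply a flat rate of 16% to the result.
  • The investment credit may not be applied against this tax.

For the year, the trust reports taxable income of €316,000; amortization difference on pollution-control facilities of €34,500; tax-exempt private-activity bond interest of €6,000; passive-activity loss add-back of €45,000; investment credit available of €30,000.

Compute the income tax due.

€70,860

Tentative minimum tax:
  Adjusted income: €316,000 + €34,500 + €6,000 + €45,000 = €401,500
  Less exemption €111,000 → base €290,500
  €290,500 × 16% = €46,480

Regular tax:
  €13,000 × 15% = €1,950
  €137,000 × 27% = €36,990
  €78,000 × 32% = €24,960
  €88,000 × 42% = €36,960
  → €100,860
  Less investment credit €30,000 → €70,860

€70,860 > €46,480, so the regular tax governs.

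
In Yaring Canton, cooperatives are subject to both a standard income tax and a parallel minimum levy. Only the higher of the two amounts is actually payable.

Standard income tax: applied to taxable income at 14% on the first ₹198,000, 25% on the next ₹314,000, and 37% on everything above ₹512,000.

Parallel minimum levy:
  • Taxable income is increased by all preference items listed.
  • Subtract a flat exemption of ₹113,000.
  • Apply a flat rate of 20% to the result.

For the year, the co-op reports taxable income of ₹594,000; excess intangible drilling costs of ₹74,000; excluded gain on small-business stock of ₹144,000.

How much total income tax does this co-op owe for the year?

Parallel minimum levy:
  Adjusted income: ₹594,000 + ₹74,000 + ₹144,000 = ₹812,000
  Less exemption ₹113,000 → base ₹699,000
  ₹699,000 × 20% = ₹139,800

Standard income tax:
  ₹198,000 × 14% = ₹27,720
  ₹314,000 × 25% = ₹78,500
  ₹82,000 × 37% = ₹30,340
  → ₹136,560

₹139,800 > ₹136,560, so the parallel minimum levy is the binding amount.

₹139,800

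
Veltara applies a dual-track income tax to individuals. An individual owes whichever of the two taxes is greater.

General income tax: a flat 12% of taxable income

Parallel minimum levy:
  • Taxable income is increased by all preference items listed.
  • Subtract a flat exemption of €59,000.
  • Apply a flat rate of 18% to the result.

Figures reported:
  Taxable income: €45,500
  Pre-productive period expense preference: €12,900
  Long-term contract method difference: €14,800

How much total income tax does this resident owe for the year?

Parallel minimum levy:
  Adjusted income: €45,500 + €12,900 + €14,800 = €73,200
  Less exemption €59,000 → base €14,200
  €14,200 × 18% = €2,556

General income tax:
  €45,500 × 12% = €5,460

€5,460 > €2,556, so the general income tax governs.

€5,460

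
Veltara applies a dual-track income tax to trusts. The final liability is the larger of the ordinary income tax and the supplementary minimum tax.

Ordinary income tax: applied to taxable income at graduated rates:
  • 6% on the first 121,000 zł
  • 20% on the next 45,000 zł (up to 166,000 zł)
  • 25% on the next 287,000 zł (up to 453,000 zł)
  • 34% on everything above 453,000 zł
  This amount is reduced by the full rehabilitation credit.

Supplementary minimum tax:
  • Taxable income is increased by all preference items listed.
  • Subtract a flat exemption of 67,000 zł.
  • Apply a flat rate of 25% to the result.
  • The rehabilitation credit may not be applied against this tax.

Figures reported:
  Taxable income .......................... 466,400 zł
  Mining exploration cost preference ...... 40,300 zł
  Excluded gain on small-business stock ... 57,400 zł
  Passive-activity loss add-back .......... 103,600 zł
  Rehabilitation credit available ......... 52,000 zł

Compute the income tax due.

150,175 zł

Supplementary minimum tax:
  Adjusted income: 466,400 zł + 40,300 zł + 57,400 zł + 103,600 zł = 667,700 zł
  Less exemption 67,000 zł → base 600,700 zł
  600,700 zł × 25% = 150,175 zł

Ordinary income tax:
  121,000 zł × 6% = 7,260 zł
  45,000 zł × 20% = 9,000 zł
  287,000 zł × 25% = 71,750 zł
  13,400 zł × 34% = 4,556 zł
  → 92,566 zł
  Less rehabilitation credit 52,000 zł → 40,566 zł

150,175 zł > 40,566 zł, so the supplementary minimum tax is the binding amount.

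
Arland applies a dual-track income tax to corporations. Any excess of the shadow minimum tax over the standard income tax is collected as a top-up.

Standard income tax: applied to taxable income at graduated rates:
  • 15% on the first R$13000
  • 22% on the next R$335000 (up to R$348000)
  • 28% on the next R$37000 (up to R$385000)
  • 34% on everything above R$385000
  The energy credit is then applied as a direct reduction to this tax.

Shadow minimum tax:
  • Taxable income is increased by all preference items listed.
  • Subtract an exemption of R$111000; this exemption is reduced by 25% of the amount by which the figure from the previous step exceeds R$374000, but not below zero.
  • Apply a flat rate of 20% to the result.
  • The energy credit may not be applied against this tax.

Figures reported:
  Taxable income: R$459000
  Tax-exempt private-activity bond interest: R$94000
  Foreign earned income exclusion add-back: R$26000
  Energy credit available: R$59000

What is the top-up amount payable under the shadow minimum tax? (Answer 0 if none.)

Shadow minimum tax:
  Adjusted income: R$459000 + R$94000 + R$26000 = R$579000
  Exemption: R$111000 − 25% × (R$579000 − R$374000) = R$111000 − R$51250 = R$59750
  Base: R$579000 − R$59750 = R$519250
  R$519250 × 20% = R$103850

Standard income tax:
  R$13000 × 15% = R$1950
  R$335000 × 22% = R$73700
  R$37000 × 28% = R$10360
  R$74000 × 34% = R$25160
  → R$111170
  Less energy credit R$59000 → R$52170

Excess of shadow minimum tax over standard income tax: R$103850 − R$52170 = R$51680.

R$51680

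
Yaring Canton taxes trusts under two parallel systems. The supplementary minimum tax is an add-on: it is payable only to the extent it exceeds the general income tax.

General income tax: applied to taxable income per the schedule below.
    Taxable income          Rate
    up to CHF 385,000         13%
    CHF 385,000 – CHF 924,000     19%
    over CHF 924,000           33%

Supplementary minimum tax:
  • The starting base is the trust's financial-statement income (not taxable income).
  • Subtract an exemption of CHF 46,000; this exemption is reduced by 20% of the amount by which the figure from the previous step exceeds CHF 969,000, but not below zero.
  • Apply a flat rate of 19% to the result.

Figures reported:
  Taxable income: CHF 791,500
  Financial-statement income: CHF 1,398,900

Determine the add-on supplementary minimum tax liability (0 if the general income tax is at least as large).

General income tax:
  CHF 385,000 × 13% = CHF 50,050
  CHF 406,500 × 19% = CHF 77,235
  → CHF 127,285

Supplementary minimum tax:
  Base (financial-statement income): CHF 1,398,900
  Exemption: 20% × (CHF 1,398,900 − CHF 969,000) = CHF 85,980 ≥ CHF 46,000, so the exemption is fully phased out
  Base: CHF 1,398,900 − CHF 0 = CHF 1,398,900
  CHF 1,398,900 × 19% = CHF 265,791

Excess of supplementary minimum tax over general income tax: CHF 265,791 − CHF 127,285 = CHF 138,506.

CHF 138,506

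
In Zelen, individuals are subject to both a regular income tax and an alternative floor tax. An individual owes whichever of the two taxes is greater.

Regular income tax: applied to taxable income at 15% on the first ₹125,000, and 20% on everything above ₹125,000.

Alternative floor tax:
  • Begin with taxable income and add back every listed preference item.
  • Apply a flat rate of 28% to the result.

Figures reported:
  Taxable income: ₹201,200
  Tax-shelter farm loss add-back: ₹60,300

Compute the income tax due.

₹73,220

Regular income tax:
  ₹125,000 × 15% = ₹18,750
  ₹76,200 × 20% = ₹15,240
  → ₹33,990

Alternative floor tax:
  Adjusted income: ₹201,200 + ₹60,300 = ₹261,500
  ₹261,500 × 28% = ₹73,220

₹73,220 > ₹33,990, so the alternative floor tax is the binding amount.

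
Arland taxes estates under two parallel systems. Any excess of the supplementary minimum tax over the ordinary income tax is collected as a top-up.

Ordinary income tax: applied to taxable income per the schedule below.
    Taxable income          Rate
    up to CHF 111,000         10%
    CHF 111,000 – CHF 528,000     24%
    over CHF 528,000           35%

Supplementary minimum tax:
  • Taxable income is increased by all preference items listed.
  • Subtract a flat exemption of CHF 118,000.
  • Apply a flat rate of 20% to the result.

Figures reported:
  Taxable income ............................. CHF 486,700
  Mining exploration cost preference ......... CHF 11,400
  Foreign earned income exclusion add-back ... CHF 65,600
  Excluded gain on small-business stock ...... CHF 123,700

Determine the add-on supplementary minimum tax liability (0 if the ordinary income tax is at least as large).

Ordinary income tax:
  CHF 111,000 × 10% = CHF 11,100
  CHF 375,700 × 24% = CHF 90,168
  → CHF 101,268

Supplementary minimum tax:
  Adjusted income: CHF 486,700 + CHF 11,400 + CHF 65,600 + CHF 123,700 = CHF 687,400
  Less exemption CHF 118,000 → base CHF 569,400
  CHF 569,400 × 20% = CHF 113,880

Excess of supplementary minimum tax over ordinary income tax: CHF 113,880 − CHF 101,268 = CHF 12,612.

CHF 12,612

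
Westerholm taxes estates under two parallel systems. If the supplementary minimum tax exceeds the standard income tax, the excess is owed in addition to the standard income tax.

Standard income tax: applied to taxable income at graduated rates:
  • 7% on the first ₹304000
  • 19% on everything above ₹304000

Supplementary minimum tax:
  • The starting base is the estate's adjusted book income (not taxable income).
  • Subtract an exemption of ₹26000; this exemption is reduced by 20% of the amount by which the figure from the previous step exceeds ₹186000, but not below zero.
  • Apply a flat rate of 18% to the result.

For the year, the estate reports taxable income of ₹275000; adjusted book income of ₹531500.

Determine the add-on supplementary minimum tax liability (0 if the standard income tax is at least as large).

₹76420

Supplementary minimum tax:
  Base (adjusted book income): ₹531500
  Exemption: 20% × (₹531500 − ₹186000) = ₹69100 ≥ ₹26000, so the exemption is fully phased out
  Base: ₹531500 − ₹0 = ₹531500
  ₹531500 × 18% = ₹95670

Standard income tax:
  ₹275000 × 7% = ₹19250

Excess of supplementary minimum tax over standard income tax: ₹95670 − ₹19250 = ₹76420.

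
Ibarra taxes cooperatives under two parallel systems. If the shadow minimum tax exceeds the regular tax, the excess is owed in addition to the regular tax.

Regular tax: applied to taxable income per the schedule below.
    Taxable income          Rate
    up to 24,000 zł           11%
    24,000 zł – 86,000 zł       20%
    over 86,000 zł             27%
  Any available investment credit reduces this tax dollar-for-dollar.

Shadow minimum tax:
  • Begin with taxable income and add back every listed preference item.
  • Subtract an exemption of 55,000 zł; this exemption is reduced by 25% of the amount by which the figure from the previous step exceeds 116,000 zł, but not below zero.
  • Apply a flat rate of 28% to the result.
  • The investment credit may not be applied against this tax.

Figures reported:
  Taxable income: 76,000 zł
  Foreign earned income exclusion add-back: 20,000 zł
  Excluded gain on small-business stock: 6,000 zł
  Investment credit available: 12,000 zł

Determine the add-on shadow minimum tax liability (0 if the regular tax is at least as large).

Regular tax:
  24,000 zł × 11% = 2,640 zł
  52,000 zł × 20% = 10,400 zł
  → 13,040 zł
  Less investment credit 12,000 zł → 1,040 zł

Shadow minimum tax:
  Adjusted income: 76,000 zł + 20,000 zł + 6,000 zł = 102,000 zł
  Exemption: 102,000 zł ≤ 116,000 zł, so full 55,000 zł applies
  Base: 102,000 zł − 55,000 zł = 47,000 zł
  47,000 zł × 28% = 13,160 zł

Excess of shadow minimum tax over regular tax: 13,160 zł − 1,040 zł = 12,120 zł.

12,120 zł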